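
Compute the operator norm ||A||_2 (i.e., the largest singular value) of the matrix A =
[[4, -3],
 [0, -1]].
||A||_2 = sqrt((26 + sqrt(612))/2) ≈ 5.0368 (= sqrt(largest eigenvalue of A^T A))

||A||_2 = sigma_max(A) = sqrt(lambda_max(A^T A)). Form the symmetric matrix M = A^T A =
[[16, -12],
 [-12, 10]].
Its characteristic polynomial (trace, determinant of M give the coefficients) is
  p(λ) = det(λ I - M) = λ^2 - 26λ + 16.
For λ^2 - 26λ + 16 the discriminant is 612. It is nonnegative but not a perfect square, so the roots are real and irrational: λ = (26 ± sqrt(612))/2 ≈ 25.3693, 0.6307.
So the eigenvalues of A^T A are ≈ 0.6307, 25.3693 (all ≥ 0, as they must be for A^T A). The largest is λ_max = (26 + sqrt(612))/2 ≈ 25.3693, hence ||A||_2 = sqrt(λ_max) = sqrt((26 + sqrt(612))/2) ≈ 5.0368.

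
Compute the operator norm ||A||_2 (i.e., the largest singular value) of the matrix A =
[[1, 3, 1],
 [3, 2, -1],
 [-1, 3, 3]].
||A||_2 ≈ 5.3263 (= sqrt(largest eigenvalue of A^T A))

||A||_2 = sigma_max(A) = sqrt(lambda_max(A^T A)). Form the symmetric matrix M = A^T A =
[[11, 6, -5],
 [6, 22, 10],
 [-5, 10, 11]].
Its characteristic polynomial (trace, sum of principal 2x2 minors, determinant of M give the coefficients) is
  p(λ) = det(λ I - M) = λ^3 - 44λ^2 + 444λ - 16.
No integer candidate from the rational root theorem (±divisors of 16) is a root, so the roots are irrational. The cubic discriminant is Δ = 31709440 > 0, so there are three distinct real roots. p(0) = -16 and p(1) = 385 have opposite signs, so a root lies in (0, 1); Newton's method refines it to λ ≈ 0.0362. p(15) = 119 and p(16) = -80 have opposite signs, so a root lies in (15, 16); Newton's method refines it to λ ≈ 15.5948. p(28) = -128 and p(29) = 245 have opposite signs, so a root lies in (28, 29); Newton's method refines it to λ ≈ 28.369. Check (Vieta): the three roots sum to 44, matching tr M = 44.
So the eigenvalues of A^T A are ≈ 0.0362, 15.5948, 28.369 (all ≥ 0, as they must be for A^T A). The largest is λ_max ≈ 28.369, hence ||A||_2 = sqrt(λ_max) ≈ 5.3263.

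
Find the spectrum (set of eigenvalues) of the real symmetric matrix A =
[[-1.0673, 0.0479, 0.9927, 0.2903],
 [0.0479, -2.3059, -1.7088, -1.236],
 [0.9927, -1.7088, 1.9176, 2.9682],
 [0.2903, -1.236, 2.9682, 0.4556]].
sigma(A) ≈ {-3, -2, -1, 5}

A is real symmetric, so its spectrum consists of real eigenvalues. Expanding the characteristic polynomial of the displayed matrix gives
  det(λ I - A) = p(λ) = λ^4 + (1)λ^3 + (-19)λ^2 + (-49.0021)λ + (-30.0024).
Solving p(λ) = 0 yields eigenvalues ≈ -3, -2, -1, 5. (A is shown rounded to 4 decimals, so these recover the underlying integer eigenvalues to within that precision.)
Verification: the trace of A = -1 equals the sum of eigenvalues -1, and det(A) ≈ -30.0024 matches the eigenvalue product -30.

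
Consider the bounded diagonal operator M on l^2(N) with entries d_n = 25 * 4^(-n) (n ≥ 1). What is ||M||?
||M|| = 25/4 (attained at n = 1)

For M diagonal, ||M|| = sup_n |d_n|. The sequence d_n = 25 * 4^(-n) is positive and strictly decreasing (ratio 4^(-1) < 1), so the supremum is d_1 = 25/4. Hence ||M|| = 25/4.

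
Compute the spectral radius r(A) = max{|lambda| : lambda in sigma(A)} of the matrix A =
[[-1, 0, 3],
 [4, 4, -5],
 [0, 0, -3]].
r(A) = 4

The eigenvalues of A are the roots of its characteristic polynomial. With M = A (coefficients from the trace, the sum of principal 2x2 minors, and det A):
  p(λ) = det(λ I - M) = λ^3 - 13λ - 12.
By the rational root theorem any rational root is an integer divisor of 12. Testing λ = 4: p(4) = 64 + 0 - 52 - 12 = 0, so λ = 4 is a root. Dividing out (λ - 4) leaves p(λ) = (λ - 4)(λ^2 + 4λ + 3). For λ^2 + 4λ + 3 the discriminant is 4. It is a perfect square (2^2), so the roots are rational: λ = (-4 ± 2)/2 = -1, -3.
Thus the eigenvalues (to 4 decimals) are -1 (modulus 1); -3 (modulus 3); 4 (modulus 4). The spectral radius is the largest modulus: r(A) = 4. (Cross-check: r(A) ≤ ||A||_2 ≈ 8.2862; equality holds whenever A is normal, though it can also hold for some non-normal A.)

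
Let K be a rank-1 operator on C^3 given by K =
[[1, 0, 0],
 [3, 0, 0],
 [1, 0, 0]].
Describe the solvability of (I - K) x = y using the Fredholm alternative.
(I - K) is singular (det(I - K) = 0, i.e. 1 ∈ sigma(K)). (I - K) x = y is solvable iff y ⊥ ker((I - K)^*) = span{(1, 0, 0)}, i.e. iff y_1 = 0. When solvable, the solutions are x = y + c·(1, 3, 1), c arbitrary (ker(I - K) = span{(1, 3, 1)}, dimension 1).

K has rank 1, so it is an outer product K = u v^T: every row of K is a multiple of one row vector. Reading off the entries, u = (1, 3, 1) and v = (1, 0, 0) (row i of K equals u_i·v^T). A rank-one matrix u v^T satisfies K u = u (v·u) and kills the (2)-dimensional subspace v^⊥, so its characteristic polynomial is lambda^2 (lambda - v·u) with v·u = tr K = 1. Hence the eigenvalues of I - K are 1 (multiplicity 2) and 1 - (1) = 0, so det(I - K) = 0. (Direct check: I - K =
[[0, 0, 0],
 [-3, 1, 0],
 [-1, 0, 1]]
has determinant 0.) So 1 is an eigenvalue of K and (I - K) is not invertible. The finite-dimensional Fredholm alternative says: either (I - K) is invertible, or ker(I - K) ≠ {0} and then range(I - K) = ker((I - K)^*)^⊥, with dim ker(I - K) = dim ker((I - K)^*). We are in the second case, so we need both kernels. Kernel of I - K: (I - K) u = u - u (v·u) = u - u = 0, so ker(I - K) = span{u} = span{(1, 3, 1)} (it is exactly 1-dimensional because rank(I - K) = 2). Kernel of the adjoint: K is real, so (I - K)^* = I - K^T = I - v u^T, and (I - v u^T) v = v - v (u·v) = 0; hence ker((I - K)^*) = span{v} = span{(1, 0, 0)}. Therefore (I - K) x = y is solvable iff <y, v> = 0, i.e. iff y_1 = 0. When this holds, K y = u (v·y) = 0, so (I - K) y = y and x = y is a particular solution; the full solution set is the line x = y + c·u = y + c·(1, 3, 1), c ∈ C.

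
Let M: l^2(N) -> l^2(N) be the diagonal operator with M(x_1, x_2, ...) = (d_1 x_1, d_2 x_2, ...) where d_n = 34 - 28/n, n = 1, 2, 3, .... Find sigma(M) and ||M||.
sigma(M) = {34 - 28/n : n ≥ 1} ∪ {34}; ||M|| = 34

A bounded diagonal operator on l^2 with diagonal entries d_n has spectrum equal to the closure of {d_n : n ≥ 1}: every d_n is an eigenvalue (with eigenvector e_n), so {d_n} ⊂ sigma(M); the spectrum is closed, so its closure is too; and for lambda not in the closure, (M - lambda I) has bounded inverse (the diagonal entries 1/(d_n - lambda) are bounded). For our sequence d_n = 34 - 28/n, n = 1, 2, 3, ...:
  - {d_n} = {34 - 28/n : n ≥ 1}; the only limit point is 34
  - closure = {34 - 28/n : n ≥ 1} ∪ {34}
For the norm: a diagonal operator has ||M|| = sup_n |d_n|. Here d_n = 34 - 28/n increases monotonically from d_1 = 6 toward 34, with all terms in [6, 34); so sup_n |d_n| = 34 (the supremum is the limit, not attained). So ||M|| = 34.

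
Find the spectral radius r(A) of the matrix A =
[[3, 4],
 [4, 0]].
r(A) = (3 + sqrt(73))/2 ≈ 5.772

The eigenvalues of A are the roots of its characteristic polynomial. With M = A (coefficients from the trace and determinant):
  p(λ) = det(λ I - M) = λ^2 - 3λ - 16.
For λ^2 - 3λ - 16 the discriminant is 73. It is nonnegative but not a perfect square, so the roots are real and irrational: λ = (3 ± sqrt(73))/2 ≈ 5.772, -2.772.
Thus the eigenvalues (to 4 decimals) are 5.772 (modulus 5.772); -2.772 (modulus 2.772). The spectral radius is the largest modulus: r(A) = (3 + sqrt(73))/2 ≈ 5.772. (Cross-check: r(A) ≤ ||A||_2 ≈ 5.772; equality holds whenever A is normal, though it can also hold for some non-normal A.)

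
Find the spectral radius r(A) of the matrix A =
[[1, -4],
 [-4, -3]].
r(A) = (2 + sqrt(80))/2 ≈ 5.4721

The eigenvalues of A are the roots of its characteristic polynomial. With M = A (coefficients from the trace and determinant):
  p(λ) = det(λ I - M) = λ^2 + 2λ - 19.
For λ^2 + 2λ - 19 the discriminant is 80. It is nonnegative but not a perfect square, so the roots are real and irrational: λ = (-2 ± sqrt(80))/2 ≈ 3.4721, -5.4721.
Thus the eigenvalues (to 4 decimals) are 3.4721 (modulus 3.4721); -5.4721 (modulus 5.4721). The spectral radius is the largest modulus: r(A) = (2 + sqrt(80))/2 ≈ 5.4721. (Cross-check: r(A) ≤ ||A||_2 ≈ 5.4721; equality holds whenever A is normal, though it can also hold for some non-normal A.)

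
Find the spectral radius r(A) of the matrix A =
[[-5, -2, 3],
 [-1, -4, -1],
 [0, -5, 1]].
r(A) ≈ 5.1382

The eigenvalues of A are the roots of its characteristic polynomial. With M = A (coefficients from the trace, the sum of principal 2x2 minors, and det A):
  p(λ) = det(λ I - M) = λ^3 + 8λ^2 + 4λ - 58.
No integer candidate from the rational root theorem (±divisors of 58) is a root, so the roots are irrational. The cubic discriminant is Δ = -4684 < 0, so there is one real root and a complex-conjugate pair. p(2) = -10 and p(3) = 53 have opposite signs, so a root lies in (2, 3); Newton's method refines it to λ ≈ 2.1969. Dividing out (λ - (2.1969)) leaves approximately λ^2 + 10.1969λ + 26.4012. For λ^2 + 10.1969λ + 26.4012 the discriminant is -1.6286. It is negative, so the remaining roots are the complex-conjugate pair λ ≈ -5.0984 ± 0.6381i. Their product equals the constant term, so |λ|^2 ≈ 26.4012 and |λ| ≈ 5.1382.
Thus the eigenvalues (to 4 decimals) are 2.1969 (modulus 2.1969); -5.0984 ± 0.6381i (modulus 5.1382). The spectral radius is the largest modulus: r(A) ≈ 5.1382. (Cross-check: r(A) ≤ ||A||_2 ≈ 7.4963; equality holds whenever A is normal, though it can also hold for some non-normal A.)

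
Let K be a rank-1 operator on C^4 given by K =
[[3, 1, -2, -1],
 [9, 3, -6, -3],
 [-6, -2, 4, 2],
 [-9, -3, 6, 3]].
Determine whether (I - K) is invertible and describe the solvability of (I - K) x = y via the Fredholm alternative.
(I - K) is invertible (det(I - K) = -12 ≠ 0), so for every y in C^4 the equation (I - K) x = y has a unique solution.

K has rank 1, so it is an outer product K = u v^T: every row of K is a multiple of one row vector. Reading off the entries, u = (-1, -3, 2, 3) and v = (-3, -1, 2, 1) (row i of K equals u_i·v^T). A rank-one matrix u v^T satisfies K u = u (v·u) and kills the (3)-dimensional subspace v^⊥, so its characteristic polynomial is lambda^3 (lambda - v·u) with v·u = tr K = 13. Hence the eigenvalues of I - K are 1 (multiplicity 3) and 1 - (13) = -12, so det(I - K) = -12. (Direct check: I - K =
[[-2, -1, 2, 1],
 [-9, -2, 6, 3],
 [6, 2, -3, -2],
 [9, 3, -6, -2]]
has determinant -12.) The finite-dimensional Fredholm alternative says: either (I - K) is invertible, or ker(I - K) ≠ {0} and then range(I - K) = ker((I - K)^*)^⊥, with dim ker(I - K) = dim ker((I - K)^*). Since det(I - K) ≠ 0, 1 is not an eigenvalue of K and ker(I - K) = {0}, so we are in the first case: for every y there is a unique x = (I - K)^(-1) y. Explicitly, by the Sherman–Morrison formula, (I - u v^T)^(-1) = I + u v^T/(1 - v·u), i.e. (I - K)^(-1) = I + K/(-12).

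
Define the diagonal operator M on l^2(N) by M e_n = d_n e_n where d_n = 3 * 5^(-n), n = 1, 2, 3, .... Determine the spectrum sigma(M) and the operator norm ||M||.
sigma(M) = {3 * 5^(-n) : n ≥ 1} ∪ {0}; ||M|| = 3/5

A bounded diagonal operator on l^2 with diagonal entries d_n has spectrum equal to the closure of {d_n : n ≥ 1}: every d_n is an eigenvalue (with eigenvector e_n), so {d_n} ⊂ sigma(M); the spectrum is closed, so its closure is too; and for lambda not in the closure, (M - lambda I) has bounded inverse (the diagonal entries 1/(d_n - lambda) are bounded). For our sequence d_n = 3 * 5^(-n), n = 1, 2, 3, ...:
  - {d_n} = {3 * 5^(-n) : n ≥ 1}; the only limit point is 0
  - closure = {3 * 5^(-n) : n ≥ 1} ∪ {0}
For the norm: a diagonal operator has ||M|| = sup_n |d_n|. Here d_n = 3 * 5^(-n) is positive and decreasing, so sup_n |d_n| = d_1 = 3/5. So ||M|| = 3/5.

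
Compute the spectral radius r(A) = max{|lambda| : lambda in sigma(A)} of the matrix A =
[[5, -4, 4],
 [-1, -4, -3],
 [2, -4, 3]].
r(A) ≈ 8.1338

The eigenvalues of A are the roots of its characteristic polynomial. With M = A (coefficients from the trace, the sum of principal 2x2 minors, and det A):
  p(λ) = det(λ I - M) = λ^3 - 4λ^2 - 41λ + 60.
No integer candidate from the rational root theorem (±divisors of 60) is a root, so the roots are irrational. The cubic discriminant is Δ = 397860 > 0, so there are three distinct real roots. p(-6) = -54 and p(-5) = 40 have opposite signs, so a root lies in (-6, -5); Newton's method refines it to λ ≈ -5.4799. p(1) = 16 and p(2) = -30 have opposite signs, so a root lies in (1, 2); Newton's method refines it to λ ≈ 1.3461. p(8) = -12 and p(9) = 96 have opposite signs, so a root lies in (8, 9); Newton's method refines it to λ ≈ 8.1338. Check (Vieta): the three roots sum to 4, matching tr M = 4.
Thus the eigenvalues (to 4 decimals) are -5.4799 (modulus 5.4799); 1.3461 (modulus 1.3461); 8.1338 (modulus 8.1338). The spectral radius is the largest modulus: r(A) ≈ 8.1338. (Cross-check: r(A) ≤ ||A||_2 ≈ 9.1416; equality holds whenever A is normal, though it can also hold for some non-normal A.)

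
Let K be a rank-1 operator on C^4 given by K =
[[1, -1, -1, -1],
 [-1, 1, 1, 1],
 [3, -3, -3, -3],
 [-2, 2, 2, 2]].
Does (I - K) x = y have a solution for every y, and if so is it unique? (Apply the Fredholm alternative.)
(I - K) is singular (det(I - K) = 0, i.e. 1 ∈ sigma(K)). (I - K) x = y is solvable iff y ⊥ ker((I - K)^*) = span{(1, -1, -1, -1)}, i.e. iff y_1 - y_2 - y_3 - y_4 = 0. When solvable, the solutions are x = y + c·(1, -1, 3, -2), c arbitrary (ker(I - K) = span{(1, -1, 3, -2)}, dimension 1).

K has rank 1, so it is an outer product K = u v^T: every row of K is a multiple of one row vector. Reading off the entries, u = (1, -1, 3, -2) and v = (1, -1, -1, -1) (row i of K equals u_i·v^T). A rank-one matrix u v^T satisfies K u = u (v·u) and kills the (3)-dimensional subspace v^⊥, so its characteristic polynomial is lambda^3 (lambda - v·u) with v·u = tr K = 1. Hence the eigenvalues of I - K are 1 (multiplicity 3) and 1 - (1) = 0, so det(I - K) = 0. (Direct check: I - K =
[[0, 1, 1, 1],
 [1, 0, -1, -1],
 [-3, 3, 4, 3],
 [2, -2, -2, -1]]
has determinant 0.) So 1 is an eigenvalue of K and (I - K) is not invertible. The finite-dimensional Fredholm alternative says: either (I - K) is invertible, or ker(I - K) ≠ {0} and then range(I - K) = ker((I - K)^*)^⊥, with dim ker(I - K) = dim ker((I - K)^*). We are in the second case, so we need both kernels. Kernel of I - K: (I - K) u = u - u (v·u) = u - u = 0, so ker(I - K) = span{u} = span{(1, -1, 3, -2)} (it is exactly 1-dimensional because rank(I - K) = 3). Kernel of the adjoint: K is real, so (I - K)^* = I - K^T = I - v u^T, and (I - v u^T) v = v - v (u·v) = 0; hence ker((I - K)^*) = span{v} = span{(1, -1, -1, -1)}. Therefore (I - K) x = y is solvable iff <y, v> = 0, i.e. iff y_1 - y_2 - y_3 - y_4 = 0. When this holds, K y = u (v·y) = 0, so (I - K) y = y and x = y is a particular solution; the full solution set is the line x = y + c·u = y + c·(1, -1, 3, -2), c ∈ C.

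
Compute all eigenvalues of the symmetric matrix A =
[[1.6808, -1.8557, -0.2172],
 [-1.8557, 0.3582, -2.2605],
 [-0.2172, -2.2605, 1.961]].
sigma(A) ≈ {-2, 2, 4}

A is real symmetric, so its spectrum consists of real eigenvalues. Expanding the characteristic polynomial of the displayed matrix gives
  det(λ I - A) = p(λ) = λ^3 + (-4)λ^2 + (-4)λ + (16).
Solving p(λ) = 0 yields eigenvalues ≈ -2, 2, 4. (A is shown rounded to 4 decimals, so these recover the underlying integer eigenvalues to within that precision.)
Verification: the trace of A = 4 equals the sum of eigenvalues 4, and det(A) ≈ -16.0001 matches the eigenvalue product -16.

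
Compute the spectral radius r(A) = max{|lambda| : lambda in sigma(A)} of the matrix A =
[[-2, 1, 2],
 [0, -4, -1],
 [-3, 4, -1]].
r(A) ≈ 3.4501

The eigenvalues of A are the roots of its characteristic polynomial. With M = A (coefficients from the trace, the sum of principal 2x2 minors, and det A):
  p(λ) = det(λ I - M) = λ^3 + 7λ^2 + 24λ + 37.
No integer candidate from the rational root theorem (±divisors of 37) is a root, so the roots are irrational. The cubic discriminant is Δ = -2911 < 0, so there is one real root and a complex-conjugate pair. p(-4) = -11 and p(-3) = 1 have opposite signs, so a root lies in (-4, -3); Newton's method refines it to λ ≈ -3.1084. Dividing out (λ - (-3.1084)) leaves approximately λ^2 + 3.8916λ + 11.9034. For λ^2 + 3.8916λ + 11.9034 the discriminant is -32.4687. It is negative, so the remaining roots are the complex-conjugate pair λ ≈ -1.9458 ± 2.8491i. Their product equals the constant term, so |λ|^2 ≈ 11.9034 and |λ| ≈ 3.4501.
Thus the eigenvalues (to 4 decimals) are -3.1084 (modulus 3.1084); -1.9458 ± 2.8491i (modulus 3.4501). The spectral radius is the largest modulus: r(A) ≈ 3.4501. (Cross-check: r(A) ≤ ||A||_2 ≈ 6.3522; equality holds whenever A is normal, though it can also hold for some non-normal A.)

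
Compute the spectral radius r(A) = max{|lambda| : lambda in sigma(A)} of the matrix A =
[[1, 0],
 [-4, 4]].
r(A) = 4

The eigenvalues of A are the roots of its characteristic polynomial. With M = A (coefficients from the trace and determinant):
  p(λ) = det(λ I - M) = λ^2 - 5λ + 4.
For λ^2 - 5λ + 4 the discriminant is 9. It is a perfect square (3^2), so the roots are rational: λ = (5 ± 3)/2 = 4, 1.
Thus the eigenvalues (to 4 decimals) are 4 (modulus 4); 1 (modulus 1). The spectral radius is the largest modulus: r(A) = 4. (Cross-check: r(A) ≤ ||A||_2 ≈ 5.7016; equality holds whenever A is normal, though it can also hold for some non-normal A.)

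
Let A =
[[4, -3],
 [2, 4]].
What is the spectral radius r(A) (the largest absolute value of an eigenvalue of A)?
r(A) = sqrt(22) ≈ 4.6904

The eigenvalues of A are the roots of its characteristic polynomial. With M = A (coefficients from the trace and determinant):
  p(λ) = det(λ I - M) = λ^2 - 8λ + 22.
For λ^2 - 8λ + 22 the discriminant is -24. It is negative, so the roots are the complex-conjugate pair λ = 4 ± (sqrt(24)/2) i ≈ 4 ± 2.4495i. For a conjugate pair the product of the roots equals the constant term, so |λ|^2 = 22 and |λ| = sqrt(22) ≈ 4.6904.
Thus the eigenvalues (to 4 decimals) are 4 ± 2.4495i (modulus 4.6904). The spectral radius is the largest modulus: r(A) = sqrt(22) ≈ 4.6904. (Cross-check: r(A) ≤ ||A||_2 ≈ 5.217; equality holds whenever A is normal, though it can also hold for some non-normal A.)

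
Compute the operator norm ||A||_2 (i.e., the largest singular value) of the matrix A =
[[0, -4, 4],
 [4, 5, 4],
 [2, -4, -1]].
||A||_2 ≈ 8.0706 (= sqrt(largest eigenvalue of A^T A))

||A||_2 = sigma_max(A) = sqrt(lambda_max(A^T A)). Form the symmetric matrix M = A^T A =
[[20, 12, 14],
 [12, 57, 8],
 [14, 8, 33]].
Its characteristic polynomial (trace, sum of principal 2x2 minors, determinant of M give the coefficients) is
  p(λ) = det(λ I - M) = λ^3 - 110λ^2 + 3277λ - 23104.
No integer candidate from the rational root theorem (±divisors of 23104) is a root, so the roots are irrational. The cubic discriminant is Δ = 1666584976 > 0, so there are three distinct real roots. p(10) = -334 and p(11) = 964 have opposite signs, so a root lies in (10, 11); Newton's method refines it to λ ≈ 10.2461. p(34) = 458 and p(35) = -284 have opposite signs, so a root lies in (34, 35); Newton's method refines it to λ ≈ 34.6193. p(65) = -224 and p(66) = 1514 have opposite signs, so a root lies in (65, 66); Newton's method refines it to λ ≈ 65.1347. Check (Vieta): the three roots sum to 110, matching tr M = 110.
So the eigenvalues of A^T A are ≈ 10.2461, 34.6193, 65.1347 (all ≥ 0, as they must be for A^T A). The largest is λ_max ≈ 65.1347, hence ||A||_2 = sqrt(λ_max) ≈ 8.0706.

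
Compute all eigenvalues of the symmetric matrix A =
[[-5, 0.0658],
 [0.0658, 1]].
sigma(A) ≈ {-5, 1}

A is real symmetric, so its spectrum consists of real eigenvalues. Expanding the characteristic polynomial of the displayed matrix gives
  det(λ I - A) = p(λ) = λ^2 + (4)λ + (-5).
Solving p(λ) = 0 yields eigenvalues ≈ -5, 1. (A is shown rounded to 4 decimals, so these recover the underlying integer eigenvalues to within that precision.)
Verification: the trace of A = -4 equals the sum of eigenvalues -4, and det(A) ≈ -5.0001 matches the eigenvalue product -5.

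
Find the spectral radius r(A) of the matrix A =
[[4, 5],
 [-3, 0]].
r(A) = sqrt(15) ≈ 3.873

The eigenvalues of A are the roots of its characteristic polynomial. With M = A (coefficients from the trace and determinant):
  p(λ) = det(λ I - M) = λ^2 - 4λ + 15.
For λ^2 - 4λ + 15 the discriminant is -44. It is negative, so the roots are the complex-conjugate pair λ = 2 ± (sqrt(44)/2) i ≈ 2 ± 3.3166i. For a conjugate pair the product of the roots equals the constant term, so |λ|^2 = 15 and |λ| = sqrt(15) ≈ 3.873.
Thus the eigenvalues (to 4 decimals) are 2 ± 3.3166i (modulus 3.873). The spectral radius is the largest modulus: r(A) = sqrt(15) ≈ 3.873. (Cross-check: r(A) ≤ ||A||_2 ≈ 6.7082; equality holds whenever A is normal, though it can also hold for some non-normal A.)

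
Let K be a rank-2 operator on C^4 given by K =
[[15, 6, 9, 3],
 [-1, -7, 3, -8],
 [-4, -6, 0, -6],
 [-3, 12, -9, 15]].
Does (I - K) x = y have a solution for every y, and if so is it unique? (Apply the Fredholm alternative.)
(I - K) is invertible (det(I - K) = 104 ≠ 0), so for every y in C^4 the equation (I - K) x = y has a unique solution.

K has rank 2 and factors as K = U V^T = u1 v1^T + u2 v2^T with u1 = (3, 1, 0, -3), v1 = (3, -1, 3, -2), u2 = (3, -2, -2, 3), v2 = (2, 3, 0, 3) (multiplying out reproduces the displayed K). The nonzero eigenvalues of U V^T coincide with those of the 2 x 2 matrix G = V^T U = [[v1·u1, v1·u2], [v2·u1, v2·u2]] = [[14, -1], [0, 9]], and by the Sylvester determinant identity det(I_4 - U V^T) = det(I_2 - V^T U) = det([[-13, 1], [0, -8]]) = (-13)(-8) - (1)(0) = 104. (Direct check: I - K =
[[-14, -6, -9, -3],
 [1, 8, -3, 8],
 [4, 6, 1, 6],
 [3, -12, 9, -14]]
has determinant 104.) The finite-dimensional Fredholm alternative says: either (I - K) is invertible, or ker(I - K) ≠ {0} and then range(I - K) = ker((I - K)^*)^⊥, with dim ker(I - K) = dim ker((I - K)^*). Since det(I - K) ≠ 0, 1 is not an eigenvalue of K and ker(I - K) = {0}, so we are in the first case: for every y there is a unique x = (I - K)^(-1) y. (Explicitly, by the Woodbury identity, (I - U V^T)^(-1) = I + U (I_2 - G)^(-1) V^T.)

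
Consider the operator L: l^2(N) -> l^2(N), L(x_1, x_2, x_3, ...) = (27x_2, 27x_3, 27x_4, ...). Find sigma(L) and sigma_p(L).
sigma(L) = closed disk {z in C : |z| ≤ 27}; sigma_p(L) = open disk {z in C : |z| < 27}

Note L = 27·V where V is the unit left shift (V x)_k = x_{k+1}; so sigma(L) = 27·sigma(V) and ||L|| = 27||V||. ||L x||^2 = 729sum_{k≥2} |x_k|^2 ≤ 729||x||^2, with equality on {x : x_1 = 0}, so ||L|| = 27. For any lambda with |lambda| < 27, set r = lambda/27 (|r| < 1); the vector x = (1, r, r^2, ...) is in l^2 and satisfies L x = 27(r, r^2, ...) = lambda x, so lambda is an eigenvalue. On the boundary |lambda| = 27 the geometric series diverges, so no l^2 eigenvector exists, but these lambda lie in the approximate point spectrum. Hence sigma(L) is the closed disk of radius 27 and sigma_p(L) is the open disk.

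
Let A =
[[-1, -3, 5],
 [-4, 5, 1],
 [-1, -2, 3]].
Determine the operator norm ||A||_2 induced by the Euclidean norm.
||A||_2 ≈ 7.2767 (= sqrt(largest eigenvalue of A^T A))

||A||_2 = sigma_max(A) = sqrt(lambda_max(A^T A)). Form the symmetric matrix M = A^T A =
[[18, -15, -12],
 [-15, 38, -16],
 [-12, -16, 35]].
Its characteristic polynomial (trace, sum of principal 2x2 minors, determinant of M give the coefficients) is
  p(λ) = det(λ I - M) = λ^3 - 91λ^2 + 2019λ - 225.
No integer candidate from the rational root theorem (±divisors of 225) is a root, so the roots are irrational. The cubic discriminant is Δ = 900175680 > 0, so there are three distinct real roots. p(0) = -225 and p(1) = 1704 have opposite signs, so a root lies in (0, 1); Newton's method refines it to λ ≈ 0.112. p(37) = 552 and p(38) = -35 have opposite signs, so a root lies in (37, 38); Newton's method refines it to λ ≈ 37.9382. p(52) = -693 and p(53) = 40 have opposite signs, so a root lies in (52, 53); Newton's method refines it to λ ≈ 52.9498. Check (Vieta): the three roots sum to 91, matching tr M = 91.
So the eigenvalues of A^T A are ≈ 0.112, 37.9382, 52.9498 (all ≥ 0, as they must be for A^T A). The largest is λ_max ≈ 52.9498, hence ||A||_2 = sqrt(λ_max) ≈ 7.2767.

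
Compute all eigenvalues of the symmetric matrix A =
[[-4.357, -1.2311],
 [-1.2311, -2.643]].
sigma(A) ≈ {-5, -2}

A is real symmetric, so its spectrum consists of real eigenvalues. Expanding the characteristic polynomial of the displayed matrix gives
  det(λ I - A) = p(λ) = λ^2 + (7)λ + (10).
Solving p(λ) = 0 yields eigenvalues ≈ -5, -2. (A is shown rounded to 4 decimals, so these recover the underlying integer eigenvalues to within that precision.)
Verification: the trace of A = -7 equals the sum of eigenvalues -7, and det(A) ≈ 9.9999 matches the eigenvalue product 10.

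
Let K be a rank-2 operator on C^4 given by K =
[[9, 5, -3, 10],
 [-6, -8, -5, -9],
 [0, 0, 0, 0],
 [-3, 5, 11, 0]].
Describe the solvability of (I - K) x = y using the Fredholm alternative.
(I - K) is invertible (det(I - K) = 33 ≠ 0), so for every y in C^4 the equation (I - K) x = y has a unique solution.

K has rank 2 and factors as K = U V^T = u1 v1^T + u2 v2^T with u1 = (-1, 3, 0, -3), v1 = (0, -2, -3, -1), u2 = (-3, 2, 0, 1), v2 = (-3, -1, 2, -3) (multiplying out reproduces the displayed K). The nonzero eigenvalues of U V^T coincide with those of the 2 x 2 matrix G = V^T U = [[v1·u1, v1·u2], [v2·u1, v2·u2]] = [[-3, -5], [9, 4]], and by the Sylvester determinant identity det(I_4 - U V^T) = det(I_2 - V^T U) = det([[4, 5], [-9, -3]]) = (4)(-3) - (5)(-9) = 33. (Direct check: I - K =
[[-8, -5, 3, -10],
 [6, 9, 5, 9],
 [0, 0, 1, 0],
 [3, -5, -11, 1]]
has determinant 33.) The finite-dimensional Fredholm alternative says: either (I - K) is invertible, or ker(I - K) ≠ {0} and then range(I - K) = ker((I - K)^*)^⊥, with dim ker(I - K) = dim ker((I - K)^*). Since det(I - K) ≠ 0, 1 is not an eigenvalue of K and ker(I - K) = {0}, so we are in the first case: for every y there is a unique x = (I - K)^(-1) y. (Explicitly, by the Woodbury identity, (I - U V^T)^(-1) = I + U (I_2 - G)^(-1) V^T.)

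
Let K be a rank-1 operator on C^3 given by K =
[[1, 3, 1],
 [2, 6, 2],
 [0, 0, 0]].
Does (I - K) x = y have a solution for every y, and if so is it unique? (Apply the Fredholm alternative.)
(I - K) is invertible (det(I - K) = -6 ≠ 0), so for every y in C^3 the equation (I - K) x = y has a unique solution.

K has rank 1, so it is an outer product K = u v^T: every row of K is a multiple of one row vector. Reading off the entries, u = (-1, -2, 0) and v = (-1, -3, -1) (row i of K equals u_i·v^T). A rank-one matrix u v^T satisfies K u = u (v·u) and kills the (2)-dimensional subspace v^⊥, so its characteristic polynomial is lambda^2 (lambda - v·u) with v·u = tr K = 7. Hence the eigenvalues of I - K are 1 (multiplicity 2) and 1 - (7) = -6, so det(I - K) = -6. (Direct check: I - K =
[[0, -3, -1],
 [-2, -5, -2],
 [0, 0, 1]]
has determinant -6.) The finite-dimensional Fredholm alternative says: either (I - K) is invertible, or ker(I - K) ≠ {0} and then range(I - K) = ker((I - K)^*)^⊥, with dim ker(I - K) = dim ker((I - K)^*). Since det(I - K) ≠ 0, 1 is not an eigenvalue of K and ker(I - K) = {0}, so we are in the first case: for every y there is a unique x = (I - K)^(-1) y. Explicitly, by the Sherman–Morrison formula, (I - u v^T)^(-1) = I + u v^T/(1 - v·u), i.e. (I - K)^(-1) = I + K/(-6).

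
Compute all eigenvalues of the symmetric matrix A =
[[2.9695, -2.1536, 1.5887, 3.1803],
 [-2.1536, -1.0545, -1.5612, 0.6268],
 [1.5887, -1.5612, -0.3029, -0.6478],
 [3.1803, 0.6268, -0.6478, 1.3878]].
sigma(A) ≈ {-3, -2, 2, 6}

A is real symmetric, so its spectrum consists of real eigenvalues. Expanding the characteristic polynomial of the displayed matrix gives
  det(λ I - A) = p(λ) = λ^4 + (-3)λ^3 + (-22)λ^2 + (11.9988)λ + (72).
Solving p(λ) = 0 yields eigenvalues ≈ -3, -2, 2, 6. (A is shown rounded to 4 decimals, so these recover the underlying integer eigenvalues to within that precision.)
Verification: the trace of A = 3 equals the sum of eigenvalues 3, and det(A) ≈ 71.9998 matches the eigenvalue product 72.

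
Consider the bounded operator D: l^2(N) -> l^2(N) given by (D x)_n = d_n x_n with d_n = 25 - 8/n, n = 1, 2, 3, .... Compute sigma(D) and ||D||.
sigma(D) = {25 - 8/n : n ≥ 1} ∪ {25}; ||D|| = 25

A bounded diagonal operator on l^2 with diagonal entries d_n has spectrum equal to the closure of {d_n : n ≥ 1}: every d_n is an eigenvalue (with eigenvector e_n), so {d_n} ⊂ sigma(D); the spectrum is closed, so its closure is too; and for lambda not in the closure, (D - lambda I) has bounded inverse (the diagonal entries 1/(d_n - lambda) are bounded). For our sequence d_n = 25 - 8/n, n = 1, 2, 3, ...:
  - {d_n} = {25 - 8/n : n ≥ 1}; the only limit point is 25
  - closure = {25 - 8/n : n ≥ 1} ∪ {25}
For the norm: a diagonal operator has ||D|| = sup_n |d_n|. Here d_n = 25 - 8/n increases monotonically from d_1 = 17 toward 25, with all terms in [17, 25); so sup_n |d_n| = 25 (the supremum is the limit, not attained). So ||D|| = 25.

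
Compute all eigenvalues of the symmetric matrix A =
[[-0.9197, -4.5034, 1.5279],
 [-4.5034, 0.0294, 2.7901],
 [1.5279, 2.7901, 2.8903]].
sigma(A) ≈ {-6, 3, 5}

A is real symmetric, so its spectrum consists of real eigenvalues. Expanding the characteristic polynomial of the displayed matrix gives
  det(λ I - A) = p(λ) = λ^3 + (-2)λ^2 + (-33)λ + (90).
Solving p(λ) = 0 yields eigenvalues ≈ -6, 3, 5. (A is shown rounded to 4 decimals, so these recover the underlying integer eigenvalues to within that precision.)
Verification: the trace of A = 2 equals the sum of eigenvalues 2, and det(A) ≈ -90.0002 matches the eigenvalue product -90.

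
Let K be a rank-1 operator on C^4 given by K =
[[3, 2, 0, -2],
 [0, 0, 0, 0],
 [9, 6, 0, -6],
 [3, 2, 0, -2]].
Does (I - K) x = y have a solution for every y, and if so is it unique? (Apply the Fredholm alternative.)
(I - K) is singular (det(I - K) = 0, i.e. 1 ∈ sigma(K)). (I - K) x = y is solvable iff y ⊥ ker((I - K)^*) = span{(3, 2, 0, -2)}, i.e. iff 3y_1 + 2y_2 - 2y_4 = 0. When solvable, the solutions are x = y + c·(1, 0, 3, 1), c arbitrary (ker(I - K) = span{(1, 0, 3, 1)}, dimension 1).

K has rank 1, so it is an outer product K = u v^T: every row of K is a multiple of one row vector. Reading off the entries, u = (1, 0, 3, 1) and v = (3, 2, 0, -2) (row i of K equals u_i·v^T). A rank-one matrix u v^T satisfies K u = u (v·u) and kills the (3)-dimensional subspace v^⊥, so its characteristic polynomial is lambda^3 (lambda - v·u) with v·u = tr K = 1. Hence the eigenvalues of I - K are 1 (multiplicity 3) and 1 - (1) = 0, so det(I - K) = 0. (Direct check: I - K =
[[-2, -2, 0, 2],
 [0, 1, 0, 0],
 [-9, -6, 1, 6],
 [-3, -2, 0, 3]]
has determinant 0.) So 1 is an eigenvalue of K and (I - K) is not invertible. The finite-dimensional Fredholm alternative says: either (I - K) is invertible, or ker(I - K) ≠ {0} and then range(I - K) = ker((I - K)^*)^⊥, with dim ker(I - K) = dim ker((I - K)^*). We are in the second case, so we need both kernels. Kernel of I - K: (I - K) u = u - u (v·u) = u - u = 0, so ker(I - K) = span{u} = span{(1, 0, 3, 1)} (it is exactly 1-dimensional because rank(I - K) = 3). Kernel of the adjoint: K is real, so (I - K)^* = I - K^T = I - v u^T, and (I - v u^T) v = v - v (u·v) = 0; hence ker((I - K)^*) = span{v} = span{(3, 2, 0, -2)}. Therefore (I - K) x = y is solvable iff <y, v> = 0, i.e. iff 3y_1 + 2y_2 - 2y_4 = 0. When this holds, K y = u (v·y) = 0, so (I - K) y = y and x = y is a particular solution; the full solution set is the line x = y + c·u = y + c·(1, 0, 3, 1), c ∈ C.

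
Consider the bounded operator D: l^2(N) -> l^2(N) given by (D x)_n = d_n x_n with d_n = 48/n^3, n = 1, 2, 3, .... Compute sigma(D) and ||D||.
sigma(D) = {48/n^3 : n ≥ 1} ∪ {0}; ||D|| = 48

A bounded diagonal operator on l^2 with diagonal entries d_n has spectrum equal to the closure of {d_n : n ≥ 1}: every d_n is an eigenvalue (with eigenvector e_n), so {d_n} ⊂ sigma(D); the spectrum is closed, so its closure is too; and for lambda not in the closure, (D - lambda I) has bounded inverse (the diagonal entries 1/(d_n - lambda) are bounded). For our sequence d_n = 48/n^3, n = 1, 2, 3, ...:
  - {d_n} = {48/n^3 : n ≥ 1}; the only limit point is 0
  - closure = {48/n^3 : n ≥ 1} ∪ {0}
For the norm: a diagonal operator has ||D|| = sup_n |d_n|. Here d_n = 48/n^3 is positive and decreasing, so sup_n |d_n| = d_1 = 48. So ||D|| = 48.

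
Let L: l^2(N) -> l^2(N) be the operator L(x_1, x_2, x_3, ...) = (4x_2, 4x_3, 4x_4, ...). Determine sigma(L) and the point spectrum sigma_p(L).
sigma(L) = closed disk {z in C : |z| ≤ 4}; sigma_p(L) = open disk {z in C : |z| < 4}

Note L = 4·V where V is the unit left shift (V x)_k = x_{k+1}; so sigma(L) = 4·sigma(V) and ||L|| = 4||V||. ||L x||^2 = 16sum_{k≥2} |x_k|^2 ≤ 16||x||^2, with equality on {x : x_1 = 0}, so ||L|| = 4. For any lambda with |lambda| < 4, set r = lambda/4 (|r| < 1); the vector x = (1, r, r^2, ...) is in l^2 and satisfies L x = 4(r, r^2, ...) = lambda x, so lambda is an eigenvalue. On the boundary |lambda| = 4 the geometric series diverges, so no l^2 eigenvector exists, but these lambda lie in the approximate point spectrum. Hence sigma(L) is the closed disk of radius 4 and sigma_p(L) is the open disk.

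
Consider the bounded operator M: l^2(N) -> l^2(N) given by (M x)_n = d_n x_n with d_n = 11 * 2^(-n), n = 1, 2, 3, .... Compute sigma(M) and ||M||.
sigma(M) = {11 * 2^(-n) : n ≥ 1} ∪ {0}; ||M|| = 11/2

A bounded diagonal operator on l^2 with diagonal entries d_n has spectrum equal to the closure of {d_n : n ≥ 1}: every d_n is an eigenvalue (with eigenvector e_n), so {d_n} ⊂ sigma(M); the spectrum is closed, so its closure is too; and for lambda not in the closure, (M - lambda I) has bounded inverse (the diagonal entries 1/(d_n - lambda) are bounded). For our sequence d_n = 11 * 2^(-n), n = 1, 2, 3, ...:
  - {d_n} = {11 * 2^(-n) : n ≥ 1}; the only limit point is 0
  - closure = {11 * 2^(-n) : n ≥ 1} ∪ {0}
For the norm: a diagonal operator has ||M|| = sup_n |d_n|. Here d_n = 11 * 2^(-n) is positive and decreasing, so sup_n |d_n| = d_1 = 11/2. So ||M|| = 11/2.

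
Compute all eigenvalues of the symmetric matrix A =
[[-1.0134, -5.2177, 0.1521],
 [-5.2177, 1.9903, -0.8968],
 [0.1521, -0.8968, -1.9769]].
sigma(A) ≈ {-5, -2, 6}

A is real symmetric, so its spectrum consists of real eigenvalues. Expanding the characteristic polynomial of the displayed matrix gives
  det(λ I - A) = p(λ) = λ^3 + (1)λ^2 + (-32)λ + (-60).
Solving p(λ) = 0 yields eigenvalues ≈ -5, -2, 6. (A is shown rounded to 4 decimals, so these recover the underlying integer eigenvalues to within that precision.)
Verification: the trace of A = -1 equals the sum of eigenvalues -1, and det(A) ≈ 59.9997 matches the eigenvalue product 60.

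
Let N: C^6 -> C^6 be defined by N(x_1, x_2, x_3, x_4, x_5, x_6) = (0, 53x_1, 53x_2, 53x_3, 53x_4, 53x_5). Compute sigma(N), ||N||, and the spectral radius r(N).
sigma(N) = {0}; ||N|| = 53; r(N) = 0. (N is nilpotent with N^6 = 0.)

On C^6, N is a strictly lower-triangular matrix with 53 on the subdiagonal and zeros elsewhere, so its characteristic polynomial is lambda^6 and every eigenvalue is 0: sigma(N) = {0}. For the operator norm, N e_i = 53e_{i+1} for i = 1, ..., 5 and N e_6 = 0, so the singular values of N are 53 (with multiplicity 5) and 0; hence ||N|| = 53. The spectral radius r(N) = max|lambda| = 0. Note ||N|| > r(N) — characteristic of non-normal nilpotent operators. Indeed N^6 = 0.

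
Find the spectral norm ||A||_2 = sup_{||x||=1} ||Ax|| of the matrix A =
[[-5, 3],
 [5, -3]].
||A||_2 = sqrt(68) ≈ 8.2462 (= sqrt(largest eigenvalue of A^T A))

||A||_2 = sigma_max(A) = sqrt(lambda_max(A^T A)). Form the symmetric matrix M = A^T A =
[[50, -30],
 [-30, 18]].
Its characteristic polynomial (trace, determinant of M give the coefficients) is
  p(λ) = det(λ I - M) = λ^2 - 68λ.
For λ^2 - 68λ the discriminant is 4624. It is a perfect square (68^2), so the roots are rational: λ = (68 ± 68)/2 = 68, 0.
So the eigenvalues of A^T A are ≈ 0, 68 (all ≥ 0, as they must be for A^T A). The largest is λ_max = 68, hence ||A||_2 = sqrt(λ_max) = sqrt(68) ≈ 8.2462.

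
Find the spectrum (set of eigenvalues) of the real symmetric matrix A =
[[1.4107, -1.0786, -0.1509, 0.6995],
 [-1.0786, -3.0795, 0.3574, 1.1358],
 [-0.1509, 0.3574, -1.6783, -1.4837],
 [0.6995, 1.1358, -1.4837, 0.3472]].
sigma(A) ≈ {-4, -2, 1, 2}

A is real symmetric, so its spectrum consists of real eigenvalues. Expanding the characteristic polynomial of the displayed matrix gives
  det(λ I - A) = p(λ) = λ^4 + (3)λ^3 + (-8)λ^2 + (-12)λ + (16).
Solving p(λ) = 0 yields eigenvalues ≈ -4, -2, 1, 2. (A is shown rounded to 4 decimals, so these recover the underlying integer eigenvalues to within that precision.)
Verification: the trace of A = -3 equals the sum of eigenvalues -3, and det(A) ≈ 15.9997 matches the eigenvalue product 16.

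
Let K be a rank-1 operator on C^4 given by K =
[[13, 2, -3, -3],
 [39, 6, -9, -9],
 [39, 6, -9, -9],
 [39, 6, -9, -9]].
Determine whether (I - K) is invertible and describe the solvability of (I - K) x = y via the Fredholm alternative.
(I - K) is singular (det(I - K) = 0, i.e. 1 ∈ sigma(K)). (I - K) x = y is solvable iff y ⊥ ker((I - K)^*) = span{(13, 2, -3, -3)}, i.e. iff 13y_1 + 2y_2 - 3y_3 - 3y_4 = 0. When solvable, the solutions are x = y + c·(1, 3, 3, 3), c arbitrary (ker(I - K) = span{(1, 3, 3, 3)}, dimension 1).

K has rank 1, so it is an outer product K = u v^T: every row of K is a multiple of one row vector. Reading off the entries, u = (1, 3, 3, 3) and v = (13, 2, -3, -3) (row i of K equals u_i·v^T). A rank-one matrix u v^T satisfies K u = u (v·u) and kills the (3)-dimensional subspace v^⊥, so its characteristic polynomial is lambda^3 (lambda - v·u) with v·u = tr K = 1. Hence the eigenvalues of I - K are 1 (multiplicity 3) and 1 - (1) = 0, so det(I - K) = 0. (Direct check: I - K =
[[-12, -2, 3, 3],
 [-39, -5, 9, 9],
 [-39, -6, 10, 9],
 [-39, -6, 9, 10]]
has determinant 0.) So 1 is an eigenvalue of K and (I - K) is not invertible. The finite-dimensional Fredholm alternative says: either (I - K) is invertible, or ker(I - K) ≠ {0} and then range(I - K) = ker((I - K)^*)^⊥, with dim ker(I - K) = dim ker((I - K)^*). We are in the second case, so we need both kernels. Kernel of I - K: (I - K) u = u - u (v·u) = u - u = 0, so ker(I - K) = span{u} = span{(1, 3, 3, 3)} (it is exactly 1-dimensional because rank(I - K) = 3). Kernel of the adjoint: K is real, so (I - K)^* = I - K^T = I - v u^T, and (I - v u^T) v = v - v (u·v) = 0; hence ker((I - K)^*) = span{v} = span{(13, 2, -3, -3)}. Therefore (I - K) x = y is solvable iff <y, v> = 0, i.e. iff 13y_1 + 2y_2 - 3y_3 - 3y_4 = 0. When this holds, K y = u (v·y) = 0, so (I - K) y = y and x = y is a particular solution; the full solution set is the line x = y + c·u = y + c·(1, 3, 3, 3), c ∈ C.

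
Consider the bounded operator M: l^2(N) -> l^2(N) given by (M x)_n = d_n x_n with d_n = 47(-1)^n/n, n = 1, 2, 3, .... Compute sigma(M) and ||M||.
sigma(M) = {47(-1)^n/n : n ≥ 1} ∪ {0}; ||M|| = 47

A bounded diagonal operator on l^2 with diagonal entries d_n has spectrum equal to the closure of {d_n : n ≥ 1}: every d_n is an eigenvalue (with eigenvector e_n), so {d_n} ⊂ sigma(M); the spectrum is closed, so its closure is too; and for lambda not in the closure, (M - lambda I) has bounded inverse (the diagonal entries 1/(d_n - lambda) are bounded). For our sequence d_n = 47(-1)^n/n, n = 1, 2, 3, ...:
  - {d_n} = {47(-1)^n/n : n ≥ 1}; the only limit point is 0
  - closure = {47(-1)^n/n : n ≥ 1} ∪ {0}
For the norm: a diagonal operator has ||M|| = sup_n |d_n|. Here |d_n| = 47/n is decreasing, so sup_n |d_n| = |d_1| = 47. So ||M|| = 47.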